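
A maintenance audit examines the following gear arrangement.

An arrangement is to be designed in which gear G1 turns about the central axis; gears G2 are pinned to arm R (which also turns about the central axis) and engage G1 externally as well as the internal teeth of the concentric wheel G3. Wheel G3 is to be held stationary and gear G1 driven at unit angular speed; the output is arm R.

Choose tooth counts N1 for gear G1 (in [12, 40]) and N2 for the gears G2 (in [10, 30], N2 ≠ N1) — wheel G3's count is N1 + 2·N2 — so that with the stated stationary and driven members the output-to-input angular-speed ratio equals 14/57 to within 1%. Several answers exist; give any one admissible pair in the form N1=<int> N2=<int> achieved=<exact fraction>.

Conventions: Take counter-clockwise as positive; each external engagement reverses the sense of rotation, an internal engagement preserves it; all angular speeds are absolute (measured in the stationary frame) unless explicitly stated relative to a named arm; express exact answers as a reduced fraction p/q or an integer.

N1=28 N2=29 achieved=14/57

topology: planetary set — design target 14/57, arm = carrier (Willis)
Willis with ω_ring = 0: ω_arm/ω_sun = N1/(N1+N3); set equal to 14/57  ⇒  N3/N1 = 1/(14/57) − 1 = 43/14
N3 = N1 + 2·N2  ⇒  N2/N1 = (N3/N1 − 1)/2 = (43/14 − 1)/2 = 29/28
smallest multiple with N1 ≥ 12 and N2 ≥ 10: k = 1  ⇒  N1 = 1·28 = 28, N2 = 1·29 = 29 (N1 ≤ 40, N2 ≤ 30, N2 ≠ N1 ✓), N3 = 28 + 2·29 = 86
check: N1/(N1+N3) with N1 = 28, N3 = 86 gives 14/57; |achieved − target| = 0 ≤ 7/2850 ✓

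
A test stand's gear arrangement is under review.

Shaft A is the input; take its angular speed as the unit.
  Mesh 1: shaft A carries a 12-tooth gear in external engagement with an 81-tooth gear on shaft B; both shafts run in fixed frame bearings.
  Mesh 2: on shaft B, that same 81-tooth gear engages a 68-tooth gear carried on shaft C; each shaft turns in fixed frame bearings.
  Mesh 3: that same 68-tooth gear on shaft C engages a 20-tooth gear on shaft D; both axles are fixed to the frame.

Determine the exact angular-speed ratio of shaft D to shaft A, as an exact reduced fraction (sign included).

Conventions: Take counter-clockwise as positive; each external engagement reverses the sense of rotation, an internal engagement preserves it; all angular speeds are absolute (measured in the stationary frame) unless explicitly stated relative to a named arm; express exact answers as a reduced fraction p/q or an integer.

-3/5

class = fixed-axis compound train [3 meshes; 3 ratios multiply, 3 sense flips]
mesh 1 [12T→81T]: running ratio 4/27, sense −
mesh 2 [81T→68T]: running ratio 3/17, sense +
mesh 3 [68T→20T]: running ratio 3/5, sense −
ω_out/ω_in = -3/5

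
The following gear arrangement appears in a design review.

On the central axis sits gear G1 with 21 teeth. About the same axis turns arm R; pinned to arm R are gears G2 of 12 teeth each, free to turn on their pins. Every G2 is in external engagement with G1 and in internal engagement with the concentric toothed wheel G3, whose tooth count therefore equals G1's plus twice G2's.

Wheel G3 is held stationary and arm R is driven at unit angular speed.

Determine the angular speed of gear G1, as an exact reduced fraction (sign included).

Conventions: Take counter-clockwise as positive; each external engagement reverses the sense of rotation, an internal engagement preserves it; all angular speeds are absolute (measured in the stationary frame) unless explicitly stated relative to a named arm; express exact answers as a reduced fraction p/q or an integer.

22/7

planetary set (21T centre, 12T on arm, 45T internal) — Willis relation
ring teeth: 21 + 2·12 = 45
21(ω_sun−ω_arm) = −45(ω_ring−ω_arm),  ω_ring = 0, ω_arm = 1
ω_sun = 1 − (45/21)(0−1) = 22/7
exact speed ratio = 22/7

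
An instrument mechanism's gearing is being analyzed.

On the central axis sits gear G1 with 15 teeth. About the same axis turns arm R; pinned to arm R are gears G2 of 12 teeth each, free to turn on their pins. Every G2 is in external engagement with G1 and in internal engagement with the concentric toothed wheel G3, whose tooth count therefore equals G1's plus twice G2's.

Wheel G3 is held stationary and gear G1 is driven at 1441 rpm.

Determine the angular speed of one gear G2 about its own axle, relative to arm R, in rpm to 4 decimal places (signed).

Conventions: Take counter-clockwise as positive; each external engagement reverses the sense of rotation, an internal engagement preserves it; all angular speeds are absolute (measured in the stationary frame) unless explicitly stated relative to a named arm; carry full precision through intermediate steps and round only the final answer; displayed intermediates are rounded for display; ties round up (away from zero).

topology: planetary set — G1 15T / G2 12T / G3 39T, arm = carrier (Willis)
normalise by the input: solve with ω_sun = 1, then scale by 1441 rpm
ring teeth: 15 + 2·12 = 39
15(ω_sun−ω_arm) = −39(ω_ring−ω_arm),  ω_ring = 0, ω_sun = 1
15(1−ω_arm) = −39(0−ω_arm)  ⇒  54·ω_arm = 15  ⇒  ω_arm = 5/18
sun–planet mesh: 15·(1−5/18) = −12·(ω_p−ω_arm)  ⇒  ω_p−ω_arm = -65/72
scale: ω_p−ω_arm = -65/72 × 1441 rpm = -1300.9028 rpm

-1300.9028 rpm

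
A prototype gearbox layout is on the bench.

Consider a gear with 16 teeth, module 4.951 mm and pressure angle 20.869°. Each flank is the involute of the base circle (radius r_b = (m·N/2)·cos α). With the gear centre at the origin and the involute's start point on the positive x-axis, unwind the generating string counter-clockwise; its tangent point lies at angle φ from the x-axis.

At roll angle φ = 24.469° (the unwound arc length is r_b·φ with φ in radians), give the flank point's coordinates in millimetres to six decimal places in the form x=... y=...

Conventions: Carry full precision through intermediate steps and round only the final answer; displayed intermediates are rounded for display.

single-mesh involute tooth geometry (16T wheel at module 4.951)
pitch radius r_p = m·N/2 = 4.951·16/2 = 39.608000
base radius r_b = r_p·cos α = 39.608000·cos 20.869° = 37.009610
roll angle φ = 24.469° = 0.42706461 rad
x = r_b·(cos φ + φ·sin φ) = 40.232260
y = r_b·(sin φ − φ·cos φ) = 0.943479

x=40.232260 y=0.943479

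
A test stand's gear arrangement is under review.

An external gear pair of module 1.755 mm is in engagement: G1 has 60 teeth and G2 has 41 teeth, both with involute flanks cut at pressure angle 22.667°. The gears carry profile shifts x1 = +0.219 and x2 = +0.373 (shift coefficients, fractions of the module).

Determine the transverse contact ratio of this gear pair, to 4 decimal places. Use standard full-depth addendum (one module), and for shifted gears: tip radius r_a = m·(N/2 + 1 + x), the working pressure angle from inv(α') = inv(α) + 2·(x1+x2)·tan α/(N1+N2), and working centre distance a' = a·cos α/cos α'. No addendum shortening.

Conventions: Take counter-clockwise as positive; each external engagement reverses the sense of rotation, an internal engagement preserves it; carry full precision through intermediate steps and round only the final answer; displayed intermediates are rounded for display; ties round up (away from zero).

1.5551

topology: single-mesh involute geometry — m = 1.755, 60T/41T pair
base radii: r_b1 = 48.583325, r_b2 = 33.198605
tip radii: r_a1 = 54.789345, r_a2 = 38.387115
inv(α') = inv(22.667°) + 2·(+0.219+0.373)·tan α/(60+41) = 0.02691451  ⇒  α' = 24.16203°
a' = a·cos α / cos α' = 88.6275·cos 22.667°/cos 24.16203° = 89.634680
action lengths: √(r_a1²−r_b1²) = 25.328500, √(r_a2²−r_b2²) = 19.272343
base pitch p_b = π·m·cos α = 5.087634
CR = (25.328500 + 19.272343 − 89.634680·sin 24.16203°)/5.087634 = 1.555088
contact ratio ≈ 1.5551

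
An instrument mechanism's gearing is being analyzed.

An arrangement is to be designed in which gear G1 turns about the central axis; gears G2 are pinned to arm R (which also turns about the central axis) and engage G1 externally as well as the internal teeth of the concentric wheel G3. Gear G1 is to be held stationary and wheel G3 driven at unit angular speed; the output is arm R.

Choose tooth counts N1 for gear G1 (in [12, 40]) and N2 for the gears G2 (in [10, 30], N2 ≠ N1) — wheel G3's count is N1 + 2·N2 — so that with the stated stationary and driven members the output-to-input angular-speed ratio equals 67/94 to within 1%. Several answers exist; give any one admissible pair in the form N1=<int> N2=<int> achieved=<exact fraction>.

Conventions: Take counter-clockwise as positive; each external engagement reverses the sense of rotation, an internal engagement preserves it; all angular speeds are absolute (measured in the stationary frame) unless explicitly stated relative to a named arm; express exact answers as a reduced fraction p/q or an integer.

class = planetary set [ratio 67/94 wanted; Willis about the carrier]
Willis with ω_sun = 0: ω_arm/ω_ring = N3/(N1+N3); set equal to 67/94  ⇒  N3/N1 = (67/94)/(1 − 67/94) = 67/27
N3 = N1 + 2·N2  ⇒  N2/N1 = (N3/N1 − 1)/2 = (67/27 − 1)/2 = 20/27
smallest multiple with N1 ≥ 12 and N2 ≥ 10: k = 1  ⇒  N1 = 1·27 = 27, N2 = 1·20 = 20 (N1 ≤ 40, N2 ≤ 30, N2 ≠ N1 ✓), N3 = 27 + 2·20 = 67
check: N3/(N1+N3) with N1 = 27, N3 = 67 gives 67/94; |achieved − target| = 0 ≤ 67/9400 ✓

N1=27 N2=20 achieved=67/94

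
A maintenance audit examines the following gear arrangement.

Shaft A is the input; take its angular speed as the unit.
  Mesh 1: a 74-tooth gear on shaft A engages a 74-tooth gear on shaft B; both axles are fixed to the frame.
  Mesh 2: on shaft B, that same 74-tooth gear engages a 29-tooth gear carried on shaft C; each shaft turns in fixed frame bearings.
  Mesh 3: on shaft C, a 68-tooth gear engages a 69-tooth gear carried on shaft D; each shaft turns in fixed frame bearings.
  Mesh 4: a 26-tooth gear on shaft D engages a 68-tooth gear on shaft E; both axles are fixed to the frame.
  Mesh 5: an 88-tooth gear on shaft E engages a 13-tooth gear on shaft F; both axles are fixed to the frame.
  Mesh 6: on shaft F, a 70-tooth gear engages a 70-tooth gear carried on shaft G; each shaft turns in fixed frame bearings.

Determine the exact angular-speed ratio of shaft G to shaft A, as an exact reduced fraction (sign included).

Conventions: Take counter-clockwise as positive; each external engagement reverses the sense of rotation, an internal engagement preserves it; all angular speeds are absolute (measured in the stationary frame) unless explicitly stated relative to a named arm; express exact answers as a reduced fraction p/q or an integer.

class = fixed-axis compound train [6 meshes; 6 ratios multiply, 6 sense flips]
mesh 1 [74T→74T]: running ratio 1, sense −
mesh 2 [74T→29T]: running ratio 74/29, sense +
mesh 3 [68T→69T]: running ratio 5032/2001, sense −
mesh 4 [26T→68T]: running ratio 1924/2001, sense +
mesh 5 [88T→13T]: running ratio 13024/2001, sense −
mesh 6 [70T→70T]: running ratio 13024/2001, sense +
ω_out/ω_in = 13024/2001

13024/2001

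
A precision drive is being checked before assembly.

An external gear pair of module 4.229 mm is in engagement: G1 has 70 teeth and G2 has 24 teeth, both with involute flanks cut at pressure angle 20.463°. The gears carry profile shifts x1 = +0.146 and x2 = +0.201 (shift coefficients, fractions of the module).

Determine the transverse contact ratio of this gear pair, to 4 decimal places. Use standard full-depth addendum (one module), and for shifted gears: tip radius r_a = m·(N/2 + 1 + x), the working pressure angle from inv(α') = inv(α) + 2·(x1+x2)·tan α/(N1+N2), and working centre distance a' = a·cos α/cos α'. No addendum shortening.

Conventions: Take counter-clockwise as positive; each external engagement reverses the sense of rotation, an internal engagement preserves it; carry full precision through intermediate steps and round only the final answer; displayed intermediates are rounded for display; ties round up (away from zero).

recognized (one external pair, fixed centres): single-mesh tooth geometry, m = 4.229, N1 = 70, N2 = 24
base radii: r_b1 = 138.674979, r_b2 = 47.545707
tip radii: r_a1 = 152.861434, r_a2 = 55.827029
inv(α') = inv(20.463°) + 2·(+0.146+0.201)·tan α/(70+24) = 0.01875704  ⇒  α' = 21.53404°
a' = a·cos α / cos α' = 198.7630·cos 20.463°/cos 21.53404° = 200.194320
action lengths: √(r_a1²−r_b1²) = 64.310715, √(r_a2²−r_b2²) = 29.258552
base pitch p_b = π·m·cos α = 12.447437
CR = (64.310715 + 29.258552 − 200.194320·sin 21.53404°)/12.447437 = 1.613758
contact ratio ≈ 1.6138

1.6138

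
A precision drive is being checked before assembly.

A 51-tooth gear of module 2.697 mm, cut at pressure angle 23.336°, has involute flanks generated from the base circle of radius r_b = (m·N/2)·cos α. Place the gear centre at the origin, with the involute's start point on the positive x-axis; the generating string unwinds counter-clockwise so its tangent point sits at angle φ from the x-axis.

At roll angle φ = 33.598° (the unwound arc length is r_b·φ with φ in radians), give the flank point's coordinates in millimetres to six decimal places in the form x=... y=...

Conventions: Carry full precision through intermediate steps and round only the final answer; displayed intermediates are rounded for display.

single-mesh involute tooth geometry (51T wheel at module 2.697)
pitch radius r_p = m·N/2 = 2.697·51/2 = 68.773500
base radius r_b = r_p·cos α = 68.773500·cos 23.336° = 63.147668
roll angle φ = 33.598° = 0.58639572 rad
x = r_b·(cos φ + φ·sin φ) = 73.089001
y = r_b·(sin φ − φ·cos φ) = 4.100159

x=73.089001 y=4.100159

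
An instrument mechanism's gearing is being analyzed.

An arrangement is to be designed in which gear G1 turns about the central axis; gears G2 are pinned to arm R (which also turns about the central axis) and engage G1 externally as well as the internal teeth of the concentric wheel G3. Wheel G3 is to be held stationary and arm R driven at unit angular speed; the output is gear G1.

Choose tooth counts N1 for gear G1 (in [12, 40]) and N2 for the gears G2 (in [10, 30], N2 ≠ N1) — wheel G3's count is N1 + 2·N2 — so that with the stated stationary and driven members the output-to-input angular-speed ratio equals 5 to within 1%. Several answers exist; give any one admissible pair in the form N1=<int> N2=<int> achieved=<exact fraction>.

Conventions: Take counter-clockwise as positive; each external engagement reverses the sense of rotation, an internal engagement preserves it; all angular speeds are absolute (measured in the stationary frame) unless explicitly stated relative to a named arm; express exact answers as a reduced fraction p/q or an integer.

topology: planetary set — design target 5, arm = carrier (Willis)
Willis with ω_ring = 0: ω_sun/ω_arm = (N1+N3)/N1; set equal to 5  ⇒  N3/N1 = 5 − 1 = 4
N3 = N1 + 2·N2  ⇒  N2/N1 = (N3/N1 − 1)/2 = (4 − 1)/2 = 3/2
smallest multiple with N1 ≥ 12 and N2 ≥ 10: k = 6  ⇒  N1 = 6·2 = 12, N2 = 6·3 = 18 (N1 ≤ 40, N2 ≤ 30, N2 ≠ N1 ✓), N3 = 12 + 2·18 = 48
check: (N1+N3)/N1 with N1 = 12, N3 = 48 gives 5; |achieved − target| = 0 ≤ 1/20 ✓

N1=12 N2=18 achieved=5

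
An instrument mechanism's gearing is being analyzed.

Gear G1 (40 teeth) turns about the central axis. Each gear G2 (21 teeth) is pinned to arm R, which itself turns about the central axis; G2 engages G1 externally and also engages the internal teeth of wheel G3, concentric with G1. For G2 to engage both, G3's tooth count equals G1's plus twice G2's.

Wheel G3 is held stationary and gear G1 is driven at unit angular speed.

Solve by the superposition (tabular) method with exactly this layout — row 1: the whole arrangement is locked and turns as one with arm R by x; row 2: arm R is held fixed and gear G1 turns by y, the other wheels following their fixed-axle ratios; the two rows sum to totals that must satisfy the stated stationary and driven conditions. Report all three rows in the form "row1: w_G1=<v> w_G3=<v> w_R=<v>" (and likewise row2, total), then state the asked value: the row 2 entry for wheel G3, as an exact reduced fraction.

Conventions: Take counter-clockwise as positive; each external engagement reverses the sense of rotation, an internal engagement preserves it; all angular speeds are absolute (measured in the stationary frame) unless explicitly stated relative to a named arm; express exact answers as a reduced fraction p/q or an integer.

row1: w_G1=20/61 w_G3=20/61 w_R=20/61
row2: w_G1=41/61 w_G3=-20/61 w_R=0
total: w_G1=1 w_G3=0 w_R=20/61
asked value: -20/61

class = planetary set [G3 = 40+2·21 = 82; Willis about the carrier]
row 1 (train locked, turned with arm): all members turn x
row 2 (arm held, sun turns y): ω_ring = −(40/82)·y, ω_arm = 0
boundary: total ω_ring = x − (40/82)·y = 0 and total ω_sun = x + y = 1  ⇒  y = 41/61, x = 20/61
row 2 ring = −(40/82)·41/61 = -20/61
totals (row 1 + row 2): sun 20/61 + 41/61 = 1, ring 20/61 + (-20/61) = 0, arm 20/61 + 0 = 20/61
asked cell (row2, ring) = -20/61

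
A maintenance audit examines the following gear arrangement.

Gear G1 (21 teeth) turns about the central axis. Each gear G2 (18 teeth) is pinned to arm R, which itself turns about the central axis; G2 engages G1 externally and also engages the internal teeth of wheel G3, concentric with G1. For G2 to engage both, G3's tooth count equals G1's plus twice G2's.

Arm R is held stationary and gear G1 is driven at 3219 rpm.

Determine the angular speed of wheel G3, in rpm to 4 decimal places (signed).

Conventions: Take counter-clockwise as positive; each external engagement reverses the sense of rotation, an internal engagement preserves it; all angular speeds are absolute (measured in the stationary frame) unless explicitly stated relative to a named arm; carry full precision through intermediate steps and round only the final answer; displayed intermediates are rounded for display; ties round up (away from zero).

planetary set (21T centre, 18T on arm, 57T internal) — Willis relation
normalise by the input: solve with ω_sun = 1, then scale by 3219 rpm
ring teeth: 21 + 2·18 = 57
21(ω_sun−ω_arm) = −57(ω_ring−ω_arm),  ω_arm = 0, ω_sun = 1
ω_ring = 0 − (21/57)(1−0) = -7/19
scale: ω_ring = -7/19 × 3219 rpm = -1185.9474 rpm

-1185.9474 rpm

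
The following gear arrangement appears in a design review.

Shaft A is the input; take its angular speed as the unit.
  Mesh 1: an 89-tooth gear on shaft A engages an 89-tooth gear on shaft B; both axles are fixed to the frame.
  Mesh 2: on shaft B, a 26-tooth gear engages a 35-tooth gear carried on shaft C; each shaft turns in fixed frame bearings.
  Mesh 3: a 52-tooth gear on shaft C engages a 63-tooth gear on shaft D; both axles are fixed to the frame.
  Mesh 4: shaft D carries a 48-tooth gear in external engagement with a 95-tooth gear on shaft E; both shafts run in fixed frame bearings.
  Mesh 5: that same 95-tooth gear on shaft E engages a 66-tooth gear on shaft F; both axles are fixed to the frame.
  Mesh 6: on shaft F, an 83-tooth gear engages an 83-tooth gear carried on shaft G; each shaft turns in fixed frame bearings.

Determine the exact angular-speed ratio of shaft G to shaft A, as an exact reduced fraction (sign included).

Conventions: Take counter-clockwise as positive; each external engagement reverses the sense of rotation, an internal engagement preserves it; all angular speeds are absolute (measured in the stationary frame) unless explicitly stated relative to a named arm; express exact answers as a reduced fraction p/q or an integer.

10816/24255

class = fixed-axis compound train [6 meshes; 6 ratios multiply, 6 sense flips]
mesh 1 [89T→89T]: running ratio 1, sense −
mesh 2 [26T→35T]: running ratio 26/35, sense +
mesh 3 [52T→63T]: running ratio 1352/2205, sense −
mesh 4 [48T→95T]: running ratio 21632/69825, sense +
mesh 5 [95T→66T]: running ratio 10816/24255, sense −
mesh 6 [83T→83T]: running ratio 10816/24255, sense +
ω_out/ω_in = 10816/24255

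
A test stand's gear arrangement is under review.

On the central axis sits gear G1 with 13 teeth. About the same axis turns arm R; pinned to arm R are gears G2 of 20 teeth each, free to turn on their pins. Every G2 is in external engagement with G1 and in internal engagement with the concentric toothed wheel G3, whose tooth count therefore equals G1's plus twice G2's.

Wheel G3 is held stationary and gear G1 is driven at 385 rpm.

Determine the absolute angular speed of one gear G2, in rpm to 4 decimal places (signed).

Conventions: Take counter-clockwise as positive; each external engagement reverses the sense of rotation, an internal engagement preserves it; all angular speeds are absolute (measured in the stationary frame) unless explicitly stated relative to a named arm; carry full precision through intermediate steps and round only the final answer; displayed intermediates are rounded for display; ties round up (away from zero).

-125.1250 rpm

recognized (axles ride arm R): planetary set, 13/20/53 teeth
normalise by the input: solve with ω_sun = 1, then scale by 385 rpm
ring teeth: 13 + 2·20 = 53
13(ω_sun−ω_arm) = −53(ω_ring−ω_arm),  ω_ring = 0, ω_sun = 1
13(1−ω_arm) = −53(0−ω_arm)  ⇒  66·ω_arm = 13  ⇒  ω_arm = 13/66
sun–planet mesh: 13·(1−13/66) = −20·(ω_p−ω_arm)  ⇒  ω_p−ω_arm = -689/1320
ω_p = 13/66 − 689/1320 = -13/40
scale: ω_p = -13/40 × 385 rpm = -125.1250 rpm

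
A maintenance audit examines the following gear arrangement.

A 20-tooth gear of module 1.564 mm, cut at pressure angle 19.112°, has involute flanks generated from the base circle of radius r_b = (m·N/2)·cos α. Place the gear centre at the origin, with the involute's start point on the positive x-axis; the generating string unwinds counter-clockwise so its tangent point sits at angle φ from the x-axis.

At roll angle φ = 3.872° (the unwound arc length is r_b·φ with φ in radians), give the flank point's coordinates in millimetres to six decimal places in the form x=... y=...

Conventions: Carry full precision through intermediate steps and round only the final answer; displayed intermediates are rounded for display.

topology: single-mesh involute geometry — m = 1.564, N = 20
pitch radius r_p = m·N/2 = 1.564·20/2 = 15.640000
base radius r_b = r_p·cos α = 15.640000·cos 19.112° = 14.777929
roll angle φ = 3.872° = 0.06757915 rad
x = r_b·(cos φ + φ·sin φ) = 14.811635
y = r_b·(sin φ − φ·cos φ) = 0.001520

x=14.811635 y=0.001520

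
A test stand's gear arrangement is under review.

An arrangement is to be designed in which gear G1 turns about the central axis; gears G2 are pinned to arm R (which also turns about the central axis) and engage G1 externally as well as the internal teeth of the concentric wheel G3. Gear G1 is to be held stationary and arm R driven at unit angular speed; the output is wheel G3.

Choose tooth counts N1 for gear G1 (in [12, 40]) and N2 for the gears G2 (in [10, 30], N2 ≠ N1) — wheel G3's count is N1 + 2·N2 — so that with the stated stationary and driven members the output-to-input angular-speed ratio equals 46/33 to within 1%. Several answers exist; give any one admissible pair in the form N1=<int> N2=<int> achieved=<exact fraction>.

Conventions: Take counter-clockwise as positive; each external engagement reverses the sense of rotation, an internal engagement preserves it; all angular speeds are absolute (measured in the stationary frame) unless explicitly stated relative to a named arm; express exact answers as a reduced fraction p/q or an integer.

N1=13 N2=10 achieved=46/33

design class (target 46/33): planetary set
Willis with ω_sun = 0: ω_ring/ω_arm = (N1+N3)/N3; set equal to 46/33  ⇒  N3/N1 = 1/(46/33 − 1) = 33/13
N3 = N1 + 2·N2  ⇒  N2/N1 = (N3/N1 − 1)/2 = (33/13 − 1)/2 = 10/13
smallest multiple with N1 ≥ 12 and N2 ≥ 10: k = 1  ⇒  N1 = 1·13 = 13, N2 = 1·10 = 10 (N1 ≤ 40, N2 ≤ 30, N2 ≠ N1 ✓), N3 = 13 + 2·10 = 33
check: (N1+N3)/N3 with N1 = 13, N3 = 33 gives 46/33; |achieved − target| = 0 ≤ 23/1650 ✓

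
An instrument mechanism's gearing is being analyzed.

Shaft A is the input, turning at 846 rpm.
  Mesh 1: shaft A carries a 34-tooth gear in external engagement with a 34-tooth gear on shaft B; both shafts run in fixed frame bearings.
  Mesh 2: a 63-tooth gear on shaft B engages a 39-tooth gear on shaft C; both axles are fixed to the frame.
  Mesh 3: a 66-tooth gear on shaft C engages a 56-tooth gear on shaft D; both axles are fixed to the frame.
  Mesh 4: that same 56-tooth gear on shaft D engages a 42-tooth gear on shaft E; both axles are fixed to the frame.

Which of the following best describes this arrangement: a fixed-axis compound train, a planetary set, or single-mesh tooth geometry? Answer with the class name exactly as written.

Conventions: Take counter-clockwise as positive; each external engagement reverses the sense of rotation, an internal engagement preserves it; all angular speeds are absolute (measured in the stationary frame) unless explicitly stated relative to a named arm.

fixed-axis compound train

topology: fixed-axis compound train — 4 meshes, A→E
classification: fixed-axis compound train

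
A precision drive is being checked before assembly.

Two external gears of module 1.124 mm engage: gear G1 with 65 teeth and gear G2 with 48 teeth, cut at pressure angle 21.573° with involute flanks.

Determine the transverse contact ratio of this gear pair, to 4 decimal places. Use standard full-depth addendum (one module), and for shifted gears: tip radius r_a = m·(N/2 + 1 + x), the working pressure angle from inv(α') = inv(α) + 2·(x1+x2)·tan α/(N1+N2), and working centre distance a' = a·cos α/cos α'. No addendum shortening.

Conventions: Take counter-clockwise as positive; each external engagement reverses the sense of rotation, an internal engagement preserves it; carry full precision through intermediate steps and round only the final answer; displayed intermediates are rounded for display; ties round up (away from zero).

1.6907

topology: single-mesh involute geometry — m = 1.124, 65T/48T pair
base radii: r_b1 = 33.971068, r_b2 = 25.086327
tip radii: r_a1 = 37.654000, r_a2 = 28.100000
no profile shift: α' = α, a' = a
action lengths: √(r_a1²−r_b1²) = 16.241620, √(r_a2²−r_b2²) = 12.660418
base pitch p_b = π·m·cos α = 3.283793
CR = (16.241620 + 12.660418 − 63.506000·sin 21.57300°)/3.283793 = 1.690651
contact ratio ≈ 1.6907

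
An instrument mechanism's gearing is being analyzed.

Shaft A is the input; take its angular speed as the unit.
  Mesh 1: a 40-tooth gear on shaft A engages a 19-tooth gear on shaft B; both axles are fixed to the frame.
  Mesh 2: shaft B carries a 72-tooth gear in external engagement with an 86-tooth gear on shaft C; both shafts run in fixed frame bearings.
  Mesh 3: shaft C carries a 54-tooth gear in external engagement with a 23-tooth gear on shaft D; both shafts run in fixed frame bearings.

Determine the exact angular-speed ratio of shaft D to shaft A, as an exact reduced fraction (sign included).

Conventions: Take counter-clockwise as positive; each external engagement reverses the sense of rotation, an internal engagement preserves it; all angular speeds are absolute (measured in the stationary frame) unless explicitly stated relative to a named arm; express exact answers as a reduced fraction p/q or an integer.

class = fixed-axis compound train [3 meshes; 3 ratios multiply, 3 sense flips]
mesh 1 [40T→19T]: running ratio 40/19, sense −
mesh 2 [72T→86T]: running ratio 1440/817, sense +
mesh 3 [54T→23T]: running ratio 77760/18791, sense −
ω_out/ω_in = -77760/18791

-77760/18791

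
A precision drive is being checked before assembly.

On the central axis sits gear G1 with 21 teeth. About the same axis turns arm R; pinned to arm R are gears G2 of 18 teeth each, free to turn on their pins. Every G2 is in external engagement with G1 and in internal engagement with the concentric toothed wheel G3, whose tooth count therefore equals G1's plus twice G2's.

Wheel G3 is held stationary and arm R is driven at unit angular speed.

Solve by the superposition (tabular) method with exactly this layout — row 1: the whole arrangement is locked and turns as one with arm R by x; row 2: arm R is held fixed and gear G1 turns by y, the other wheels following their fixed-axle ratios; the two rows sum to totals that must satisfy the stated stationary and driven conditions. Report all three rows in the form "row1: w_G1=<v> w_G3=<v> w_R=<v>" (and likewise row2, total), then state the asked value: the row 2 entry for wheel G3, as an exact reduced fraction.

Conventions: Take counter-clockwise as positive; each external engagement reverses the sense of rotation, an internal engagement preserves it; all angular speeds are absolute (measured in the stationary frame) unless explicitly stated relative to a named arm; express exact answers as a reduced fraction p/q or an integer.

row1: w_G1=1 w_G3=1 w_R=1
row2: w_G1=19/7 w_G3=-1 w_R=0
total: w_G1=26/7 w_G3=0 w_R=1
asked value: -1

planetary set (21T centre, 18T on arm, 57T internal) — Willis relation
superposition row 1 [locked train]: every member turns x
superposition row 2 [arm held]: sun y, ring −(21/57)·y, arm 0
boundary: total ω_ring = x − (21/57)·y = 0 and total ω_arm = x = 1  ⇒  y = 19/7, x = 1
row 2 ring = −(21/57)·19/7 = -1
totals (row 1 + row 2): sun 1 + 19/7 = 26/7, ring 1 + (-1) = 0, arm 1 + 0 = 1
asked cell (row2, ring) = -1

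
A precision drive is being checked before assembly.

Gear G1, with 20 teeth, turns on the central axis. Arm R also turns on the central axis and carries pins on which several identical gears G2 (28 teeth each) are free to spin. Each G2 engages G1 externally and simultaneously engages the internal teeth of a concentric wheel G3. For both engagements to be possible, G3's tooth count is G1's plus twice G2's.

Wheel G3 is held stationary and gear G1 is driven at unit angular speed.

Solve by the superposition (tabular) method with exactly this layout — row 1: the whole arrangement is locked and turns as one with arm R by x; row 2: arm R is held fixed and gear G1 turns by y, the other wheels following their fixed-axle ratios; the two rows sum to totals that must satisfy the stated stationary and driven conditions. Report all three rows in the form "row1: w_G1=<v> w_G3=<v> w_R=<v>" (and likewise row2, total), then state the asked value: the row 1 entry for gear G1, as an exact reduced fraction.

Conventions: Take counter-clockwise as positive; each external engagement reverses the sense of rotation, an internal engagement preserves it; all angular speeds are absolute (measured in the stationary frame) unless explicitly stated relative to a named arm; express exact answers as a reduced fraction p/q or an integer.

row1: w_G1=5/24 w_G3=5/24 w_R=5/24
row2: w_G1=19/24 w_G3=-5/24 w_R=0
total: w_G1=1 w_G3=0 w_R=5/24
asked value: 5/24

topology: planetary set — G1 20T / G2 28T / G3 76T, arm = carrier (Willis)
superposition row 1 [locked train]: every member turns x
row 2: sun turns y, ring = −(20/76)·y, arm 0
boundary: total ω_ring = x − (20/76)·y = 0 and total ω_sun = x + y = 1  ⇒  y = 19/24, x = 5/24
row 2 ring = −(20/76)·19/24 = -5/24
totals (row 1 + row 2): sun 5/24 + 19/24 = 1, ring 5/24 + (-5/24) = 0, arm 5/24 + 0 = 5/24
asked cell (row1, sun) = 5/24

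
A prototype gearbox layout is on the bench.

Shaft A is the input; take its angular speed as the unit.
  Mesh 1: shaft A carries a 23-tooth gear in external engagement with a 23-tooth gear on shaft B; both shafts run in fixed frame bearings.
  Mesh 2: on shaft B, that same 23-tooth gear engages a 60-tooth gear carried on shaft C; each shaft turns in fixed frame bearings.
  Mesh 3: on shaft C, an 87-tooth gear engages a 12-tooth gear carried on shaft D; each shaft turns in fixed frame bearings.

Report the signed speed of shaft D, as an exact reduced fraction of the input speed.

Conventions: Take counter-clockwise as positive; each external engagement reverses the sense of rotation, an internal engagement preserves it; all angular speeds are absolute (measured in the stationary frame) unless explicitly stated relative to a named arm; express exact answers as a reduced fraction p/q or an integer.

3-mesh fixed-axis compound train (all bearings frame-fixed)
mesh 1 [23T→23T]: |ω|/ω_in = 1×23/23 = 1, sense flips to −
mesh 2 [23T→60T]: |ω|/ω_in = 1×23/60 = 23/60, sense flips to +
mesh 3 [87T→12T]: |ω|/ω_in = (23/60)×87/12 = 667/240, sense flips to −
signed output speed (× input speed) = -667/240

-667/240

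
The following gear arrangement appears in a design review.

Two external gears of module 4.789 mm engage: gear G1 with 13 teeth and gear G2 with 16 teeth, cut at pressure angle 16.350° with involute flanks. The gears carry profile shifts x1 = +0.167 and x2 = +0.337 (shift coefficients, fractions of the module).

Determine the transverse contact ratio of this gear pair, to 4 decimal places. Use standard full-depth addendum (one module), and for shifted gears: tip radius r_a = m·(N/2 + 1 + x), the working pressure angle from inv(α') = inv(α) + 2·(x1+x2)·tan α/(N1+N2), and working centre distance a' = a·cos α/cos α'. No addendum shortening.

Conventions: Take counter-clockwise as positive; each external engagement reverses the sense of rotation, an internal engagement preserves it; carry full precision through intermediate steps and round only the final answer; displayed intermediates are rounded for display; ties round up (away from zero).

1.4401

single-mesh involute tooth geometry (13T engaging 16T at module 4.789)
base radii: r_b1 = 29.869663, r_b2 = 36.762663
tip radii: r_a1 = 36.717263, r_a2 = 44.714893
inv(α') = inv(16.350°) + 2·(+0.167+0.337)·tan α/(13+16) = 0.01820373  ⇒  α' = 21.32828°
a' = a·cos α / cos α' = 69.4405·cos 16.350°/cos 21.32828° = 71.531382
action lengths: √(r_a1²−r_b1²) = 21.353234, √(r_a2²−r_b2²) = 25.454436
base pitch p_b = π·m·cos α = 14.436664
CR = (21.353234 + 25.454436 − 71.531382·sin 21.32828°)/14.436664 = 1.440147
contact ratio ≈ 1.4401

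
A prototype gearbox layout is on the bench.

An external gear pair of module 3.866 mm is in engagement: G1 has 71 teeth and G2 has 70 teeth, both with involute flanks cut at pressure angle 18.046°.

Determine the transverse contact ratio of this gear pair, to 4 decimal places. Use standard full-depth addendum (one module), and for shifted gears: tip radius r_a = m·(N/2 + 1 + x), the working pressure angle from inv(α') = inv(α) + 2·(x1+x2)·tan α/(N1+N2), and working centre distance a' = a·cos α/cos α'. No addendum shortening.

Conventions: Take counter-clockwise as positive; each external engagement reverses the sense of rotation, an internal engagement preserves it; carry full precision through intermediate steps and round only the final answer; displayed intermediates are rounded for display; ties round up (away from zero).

single-mesh involute tooth geometry (71T engaging 70T at module 3.866)
base radii: r_b1 = 130.491758, r_b2 = 128.653846
tip radii: r_a1 = 141.109000, r_a2 = 139.176000
no profile shift: α' = α, a' = a
action lengths: √(r_a1²−r_b1²) = 53.699636, √(r_a2²−r_b2²) = 53.086221
base pitch p_b = π·m·cos α = 11.547942
CR = (53.699636 + 53.086221 − 272.553000·sin 18.04600°)/11.547942 = 1.935779
contact ratio ≈ 1.9358

1.9358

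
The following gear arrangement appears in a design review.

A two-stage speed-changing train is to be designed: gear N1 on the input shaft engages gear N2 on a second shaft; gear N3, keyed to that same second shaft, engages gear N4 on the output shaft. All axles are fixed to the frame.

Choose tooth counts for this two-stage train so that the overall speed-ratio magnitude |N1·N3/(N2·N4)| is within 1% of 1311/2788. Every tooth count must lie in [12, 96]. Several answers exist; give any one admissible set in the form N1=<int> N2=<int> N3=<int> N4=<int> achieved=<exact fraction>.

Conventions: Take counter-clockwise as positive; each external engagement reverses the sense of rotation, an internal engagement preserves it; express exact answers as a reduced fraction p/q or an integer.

topology: fixed-axis compound train — 2 stages, target 1311/2788
target = 1311/2788 in lowest terms: an exact hit needs N1·N3 = k·1311 and N2·N4 = k·2788 for one integer k, every count in [12, 96]; additionally prefer no 1:1 stage (N1 ≠ N2, N3 ≠ N4)
k = 1: N1·N3 = 1311 = 19·69, N2·N4 = 2788 = 34·82
achieved = 19·69/(34·82) = 1311/2788; |achieved − target| = 0 ≤ 1311/278800 ✓

N1=19 N2=34 N3=69 N4=82 achieved=1311/2788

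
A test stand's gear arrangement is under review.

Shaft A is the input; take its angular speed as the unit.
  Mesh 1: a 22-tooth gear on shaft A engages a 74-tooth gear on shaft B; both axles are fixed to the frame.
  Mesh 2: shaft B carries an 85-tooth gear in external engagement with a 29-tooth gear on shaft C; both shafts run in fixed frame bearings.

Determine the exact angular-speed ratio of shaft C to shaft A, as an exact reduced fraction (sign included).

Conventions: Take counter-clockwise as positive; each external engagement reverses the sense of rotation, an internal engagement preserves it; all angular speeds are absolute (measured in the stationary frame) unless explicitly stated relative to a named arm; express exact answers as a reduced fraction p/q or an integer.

935/1073

class = fixed-axis compound train [2 meshes; 2 ratios multiply, 2 sense flips]
mesh 1 [22T→74T]: running ratio 11/37, sense −
mesh 2 [85T→29T]: running ratio 935/1073, sense +
ω_out/ω_in = 935/1073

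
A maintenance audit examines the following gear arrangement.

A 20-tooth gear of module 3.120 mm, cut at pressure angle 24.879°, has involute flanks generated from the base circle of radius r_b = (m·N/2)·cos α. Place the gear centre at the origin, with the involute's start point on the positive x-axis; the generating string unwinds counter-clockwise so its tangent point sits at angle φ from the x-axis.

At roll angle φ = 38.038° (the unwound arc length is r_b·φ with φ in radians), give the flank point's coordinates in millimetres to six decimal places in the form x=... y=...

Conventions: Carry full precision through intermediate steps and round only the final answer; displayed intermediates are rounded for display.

topology: single-mesh involute geometry — m = 3.120, N = 20
pitch radius r_p = m·N/2 = 3.120·20/2 = 31.200000
base radius r_b = r_p·cos α = 31.200000·cos 24.879° = 28.304586
roll angle φ = 38.038° = 0.66388834 rad
x = r_b·(cos φ + φ·sin φ) = 33.871521
y = r_b·(sin φ − φ·cos φ) = 2.640931

x=33.871521 y=2.640931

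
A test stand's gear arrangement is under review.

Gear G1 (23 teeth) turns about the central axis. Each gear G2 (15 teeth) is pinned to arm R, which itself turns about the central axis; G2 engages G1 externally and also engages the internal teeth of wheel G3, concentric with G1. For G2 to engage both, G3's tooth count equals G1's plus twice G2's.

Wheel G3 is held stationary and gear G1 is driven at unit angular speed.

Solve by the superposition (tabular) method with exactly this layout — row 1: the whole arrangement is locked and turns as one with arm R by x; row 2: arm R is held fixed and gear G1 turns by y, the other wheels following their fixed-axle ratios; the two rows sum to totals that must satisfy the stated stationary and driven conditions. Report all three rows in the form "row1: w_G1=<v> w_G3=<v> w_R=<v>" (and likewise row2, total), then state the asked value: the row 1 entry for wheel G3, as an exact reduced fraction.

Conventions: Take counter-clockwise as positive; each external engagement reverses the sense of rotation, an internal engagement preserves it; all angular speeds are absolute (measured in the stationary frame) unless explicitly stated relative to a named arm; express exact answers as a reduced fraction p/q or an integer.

class = planetary set [G3 = 23+2·15 = 53; Willis about the carrier]
row 1 — lock + rotate with arm: ω_sun = ω_ring = ω_arm = x
row 2 — arm fixed, fixed-axis ratios: sun y, ring −(23/53)·y, arm 0
boundary: total ω_ring = x − (23/53)·y = 0 and total ω_sun = x + y = 1  ⇒  y = 53/76, x = 23/76
row 2 ring = −(23/53)·53/76 = -23/76
totals (row 1 + row 2): sun 23/76 + 53/76 = 1, ring 23/76 + (-23/76) = 0, arm 23/76 + 0 = 23/76
asked cell (row1, ring) = 23/76

row1: w_G1=23/76 w_G3=23/76 w_R=23/76
row2: w_G1=53/76 w_G3=-23/76 w_R=0
total: w_G1=1 w_G3=0 w_R=23/76
asked value: 23/76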